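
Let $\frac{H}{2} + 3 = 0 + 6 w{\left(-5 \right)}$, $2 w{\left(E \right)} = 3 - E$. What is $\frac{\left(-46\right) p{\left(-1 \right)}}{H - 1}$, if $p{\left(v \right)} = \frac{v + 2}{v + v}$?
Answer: $\frac{23}{41} \approx 0.56098$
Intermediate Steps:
$w{\left(E \right)} = \frac{3}{2} - \frac{E}{2}$ ($w{\left(E \right)} = \frac{3 - E}{2} = \frac{3}{2} - \frac{E}{2}$)
$p{\left(v \right)} = \frac{2 + v}{2 v}$
$H = 42$ ($H = -6 + 2 \left(0 + 6 \left(\frac{3}{2} - - \frac{5}{2}\right)\right) = -6 + 2 \left(0 + 6 \left(\frac{3}{2} + \frac{5}{2}\right)\right) = -6 + 2 \left(0 + 6 \cdot 4\right) = -6 + 2 \left(0 + 24\right) = -6 + 2 \cdot 24 = -6 + 48 = 42$)
$\frac{\left(-46\right) p{\left(-1 \right)}}{H - 1} = \frac{\left(-46\right) \frac{2 - 1}{2 \left(-1\right)}}{42 - 1} = \frac{\left(-46\right) \frac{1}{2} \left(-1\right) 1}{41} = \left(-46\right) \left(- \frac{1}{2}\right) \frac{1}{41} = 23 \cdot \frac{1}{41} = \frac{23}{41}$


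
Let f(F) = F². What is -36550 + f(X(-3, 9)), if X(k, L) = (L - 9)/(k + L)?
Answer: -36550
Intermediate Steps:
X(k, L) = (-9 + L)/(L + k)
-36550 + f(X(-3, 9)) = -36550 + ((-9 + 9)/(9 - 3))² = -36550 + (0/6)² = -36550 + ((⅙)*0)² = -36550 + 0² = -36550 + 0 = -36550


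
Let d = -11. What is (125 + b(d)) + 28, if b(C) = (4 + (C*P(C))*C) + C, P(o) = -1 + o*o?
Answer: 14666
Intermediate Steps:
P(o) = -1 + o²
b(C) = 4 + C + C²*(-1 + C²) (b(C) = (4 + (C*(-1 + C²))*C) + C = (4 + C²*(-1 + C²)) + C = 4 + C + C²*(-1 + C²))
(125 + b(d)) + 28 = (125 + (4 - 11 + (-11)⁴ - 1*(-11)²)) + 28 = (125 + (4 - 11 + 14641 - 1*121)) + 28 = (125 + (4 - 11 + 14641 - 121)) + 28 = (125 + 14513) + 28 = 14638 + 28 = 14666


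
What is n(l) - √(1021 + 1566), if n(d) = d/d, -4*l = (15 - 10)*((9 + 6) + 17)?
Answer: 1 - √2587 ≈ -49.863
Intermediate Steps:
l = -40 (l = -(15 - 10)*((9 + 6) + 17)/4 = -5*(15 + 17)/4 = -5*32/4 = -¼*160 = -40)
n(d) = 1
n(l) - √(1021 + 1566) = 1 - √(1021 + 1566) = 1 - √2587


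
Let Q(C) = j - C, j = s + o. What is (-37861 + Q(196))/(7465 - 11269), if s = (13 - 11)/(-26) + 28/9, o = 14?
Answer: 1112669/111267 ≈ 10.000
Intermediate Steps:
s = 355/117 (s = 2*(-1/26) + 28*(⅑) = -1/13 + 28/9 = 355/117 ≈ 3.0342)
j = 1993/117 (j = 355/117 + 14 = 1993/117 ≈ 17.034)
Q(C) = 1993/117 - C
(-37861 + Q(196))/(7465 - 11269) = (-37861 + (1993/117 - 1*196))/(7465 - 11269) = (-37861 + (1993/117 - 196))/(-3804) = (-37861 - 20939/117)*(-1/3804) = -4450676/117*(-1/3804) = 1112669/111267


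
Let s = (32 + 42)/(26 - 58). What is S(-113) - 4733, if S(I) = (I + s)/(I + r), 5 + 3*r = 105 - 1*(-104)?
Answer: -75687/16 ≈ -4730.4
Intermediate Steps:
s = -37/16 (s = 74/(-32) = 74*(-1/32) = -37/16 ≈ -2.3125)
r = 68 (r = -5/3 + (105 - 1*(-104))/3 = -5/3 + (105 + 104)/3 = -5/3 + (⅓)*209 = -5/3 + 209/3 = 68)
S(I) = (-37/16 + I)/(68 + I) (S(I) = (I - 37/16)/(I + 68) = (-37/16 + I)/(68 + I))
S(-113) - 4733 = (-37/16 - 113)/(68 - 113) - 4733 = -1845/16/(-45) - 4733 = -1/45*(-1845/16) - 4733 = 41/16 - 4733 = -75687/16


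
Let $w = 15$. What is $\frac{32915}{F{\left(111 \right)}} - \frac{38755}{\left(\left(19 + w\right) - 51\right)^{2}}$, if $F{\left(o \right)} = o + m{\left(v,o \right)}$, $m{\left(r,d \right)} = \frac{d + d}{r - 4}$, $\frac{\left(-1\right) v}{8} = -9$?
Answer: $\frac{34571923}{224553} \approx 153.96$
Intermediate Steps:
$v = 72$ ($v = \left(-8\right) \left(-9\right) = 72$)
$m{\left(r,d \right)} = \frac{2 d}{-4 + r}$
$F{\left(o \right)} = \frac{35 o}{34}$ ($F{\left(o \right)} = o + \frac{2 o}{-4 + 72} = o + \frac{2 o}{68} = o + 2 o \frac{1}{68} = o + \frac{o}{34} = \frac{35 o}{34}$)
$\frac{32915}{F{\left(111 \right)}} - \frac{38755}{\left(\left(19 + w\right) - 51\right)^{2}} = \frac{32915}{\frac{35}{34} \cdot 111} - \frac{38755}{\left(\left(19 + 15\right) - 51\right)^{2}} = \frac{32915}{\frac{3885}{34}} - \frac{38755}{\left(34 - 51\right)^{2}} = 32915 \cdot \frac{34}{3885} - \frac{38755}{\left(-17\right)^{2}} = \frac{223822}{777} - \frac{38755}{289} = \frac{34571923}{224553}$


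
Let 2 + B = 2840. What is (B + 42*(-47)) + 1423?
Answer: 2287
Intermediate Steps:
B = 2838 (B = -2 + 2840 = 2838)
(B + 42*(-47)) + 1423 = (2838 + 42*(-47)) + 1423 = (2838 - 1974) + 1423 = 864 + 1423 = 2287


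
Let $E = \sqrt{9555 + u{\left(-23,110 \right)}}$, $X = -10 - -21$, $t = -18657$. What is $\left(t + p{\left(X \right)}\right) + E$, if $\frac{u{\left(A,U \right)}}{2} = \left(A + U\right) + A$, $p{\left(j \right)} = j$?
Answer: $-18646 + \sqrt{9683} \approx -18548.0$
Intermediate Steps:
$X = 11$ ($X = -10 + 21 = 11$)
$u{\left(A,U \right)} = 2 U + 4 A$ ($u{\left(A,U \right)} = 2 \left(\left(A + U\right) + A\right) = 2 \left(U + 2 A\right) = 2 U + 4 A$)
$E = \sqrt{9683}$ ($E = \sqrt{9555 + \left(2 \cdot 110 + 4 \left(-23\right)\right)} = \sqrt{9555 + \left(220 - 92\right)} = \sqrt{9555 + 128} = \sqrt{9683} \approx 98.402$)
$\left(t + p{\left(X \right)}\right) + E = \left(-18657 + 11\right) + \sqrt{9683} = -18646 + \sqrt{9683}$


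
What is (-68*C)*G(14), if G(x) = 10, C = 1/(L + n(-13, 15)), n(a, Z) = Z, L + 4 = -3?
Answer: -85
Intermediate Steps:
L = -7 (L = -4 - 3 = -7)
C = 1/8 (C = 1/(-7 + 15) = 1/8 ≈ 0.12500)
(-68*C)*G(14) = -68*1/8*10 = -17/2*10 = -85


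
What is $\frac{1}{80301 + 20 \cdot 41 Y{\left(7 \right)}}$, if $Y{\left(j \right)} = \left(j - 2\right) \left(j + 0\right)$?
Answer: $\frac{1}{109001} \approx 9.1742 \cdot 10^{-6}$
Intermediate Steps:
$Y{\left(j \right)} = j \left(-2 + j\right)$ ($Y{\left(j \right)} = \left(-2 + j\right) j = j \left(-2 + j\right)$)
$\frac{1}{80301 + 20 \cdot 41 Y{\left(7 \right)}} = \frac{1}{80301 + 20 \cdot 41 \cdot 7 \left(-2 + 7\right)} = \frac{1}{80301 + 820 \cdot 7 \cdot 5} = \frac{1}{80301 + 820 \cdot 35} = \frac{1}{80301 + 28700} = \frac{1}{109001}$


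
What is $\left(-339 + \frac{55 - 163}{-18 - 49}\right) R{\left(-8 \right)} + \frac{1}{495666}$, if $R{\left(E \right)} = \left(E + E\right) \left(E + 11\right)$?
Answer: $\frac{8027125921}{495666} \approx 16195.0$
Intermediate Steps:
$R{\left(E \right)} = 2 E \left(11 + E\right)$
$\left(-339 + \frac{55 - 163}{-18 - 49}\right) R{\left(-8 \right)} + \frac{1}{495666} = \left(-339 + \frac{55 - 163}{-18 - 49}\right) 2 \left(-8\right) \left(11 - 8\right) + \frac{1}{495666} = \left(-339 - \frac{108}{-67}\right) 2 \left(-8\right) 3 + \frac{1}{495666} = \left(-339 - - \frac{108}{67}\right) \left(-48\right) + \frac{1}{495666} = \left(-339 + \frac{108}{67}\right) \left(-48\right) + \frac{1}{495666} = \left(- \frac{22605}{67}\right) \left(-48\right) + \frac{1}{495666} = \frac{1085040}{67} + \frac{1}{495666} = \frac{8027125921}{495666}$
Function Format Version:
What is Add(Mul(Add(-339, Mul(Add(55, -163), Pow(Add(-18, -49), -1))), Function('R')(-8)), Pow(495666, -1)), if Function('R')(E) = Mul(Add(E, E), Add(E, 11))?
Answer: Rational(8027125921, 495666) ≈ 16195.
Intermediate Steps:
Function('R')(E) = Mul(2, E, Add(11, E)) (Function('R')(E) = Mul(Mul(2, E), Add(11, E)) = Mul(2, E, Add(11, E)))
Add(Mul(Add(-339, Mul(Add(55, -163), Pow(Add(-18, -49), -1))), Function('R')(-8)), Pow(495666, -1)) = Add(Mul(Add(-339, Mul(Add(55, -163), Pow(Add(-18, -49), -1))), Mul(2, -8, Add(11, -8))), Pow(495666, -1)) = Add(Mul(Add(-339, Mul(-108, Pow(-67, -1))), Mul(2, -8, 3)), Rational(1, 495666)) = Add(Mul(Add(-339, Mul(-108, Rational(-1, 67))), -48), Rational(1, 495666)) = Add(Mul(Add(-339, Rational(108, 67)), -48), Rational(1, 495666)) = Add(Mul(Rational(-22605, 67), -48), Rational(1, 495666)) = Add(Rational(1085040, 67), Rational(1, 495666)) = Rational(8027125921, 495666)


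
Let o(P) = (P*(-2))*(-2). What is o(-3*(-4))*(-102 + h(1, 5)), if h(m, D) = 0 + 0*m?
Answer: -4896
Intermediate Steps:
h(m, D) = 0 (h(m, D) = 0 + 0 = 0)
o(P) = 4*P (o(P) = -2*P*(-2) = 4*P)
o(-3*(-4))*(-102 + h(1, 5)) = (4*(-3*(-4)))*(-102 + 0) = (4*12)*(-102) = 48*(-102) = -4896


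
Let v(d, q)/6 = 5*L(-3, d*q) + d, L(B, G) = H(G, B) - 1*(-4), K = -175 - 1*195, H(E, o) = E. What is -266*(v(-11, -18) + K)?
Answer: -1495984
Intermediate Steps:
K = -370 (K = -175 - 195 = -370)
L(B, G) = 4 + G (L(B, G) = G - 1*(-4) = G + 4 = 4 + G)
v(d, q) = 120 + 6*d + 30*d*q (v(d, q) = 6*(5*(4 + d*q) + d) = 6*((20 + 5*d*q) + d) = 6*(20 + d + 5*d*q) = 120 + 6*d + 30*d*q)
-266*(v(-11, -18) + K) = -266*((120 + 6*(-11) + 30*(-11)*(-18)) - 370) = -266*((120 - 66 + 5940) - 370) = -266*(5994 - 370) = -266*5624 = -1495984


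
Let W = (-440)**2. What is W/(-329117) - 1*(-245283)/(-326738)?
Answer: -143983281911/107535030346 ≈ -1.3389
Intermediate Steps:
W = 193600
W/(-329117) - 1*(-245283)/(-326738) = 193600/(-329117) - 1*(-245283)/(-326738) = 193600*(-1/329117) + 245283*(-1/326738) = -193600/329117 - 245283/326738 = -143983281911/107535030346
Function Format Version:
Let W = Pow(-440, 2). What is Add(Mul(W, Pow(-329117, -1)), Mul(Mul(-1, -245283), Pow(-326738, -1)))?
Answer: Rational(-143983281911, 107535030346) ≈ -1.3389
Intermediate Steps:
W = 193600
Add(Mul(W, Pow(-329117, -1)), Mul(Mul(-1, -245283), Pow(-326738, -1))) = Add(Mul(193600, Pow(-329117, -1)), Mul(Mul(-1, -245283), Pow(-326738, -1))) = Add(Mul(193600, Rational(-1, 329117)), Mul(245283, Rational(-1, 326738))) = Add(Rational(-193600, 329117), Rational(-245283, 326738)) = Rational(-143983281911, 107535030346)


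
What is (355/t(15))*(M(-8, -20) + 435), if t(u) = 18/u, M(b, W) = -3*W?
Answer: 292875/2 ≈ 1.4644e+5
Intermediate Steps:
(355/t(15))*(M(-8, -20) + 435) = (355/((18/15)))*(-3*(-20) + 435) = (355/((18*(1/15))))*(60 + 435) = (355/(6/5))*495 = (355*(⅚))*495 = (1775/6)*495 = 292875/2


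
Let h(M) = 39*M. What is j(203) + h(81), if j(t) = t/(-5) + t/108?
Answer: 1684951/540 ≈ 3120.3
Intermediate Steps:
j(t) = -103*t/540 (j(t) = t*(-⅕) + t*(1/108) = -t/5 + t/108 = -103*t/540)
j(203) + h(81) = -103/540*203 + 39*81 = -20909/540 + 3159 = 1684951/540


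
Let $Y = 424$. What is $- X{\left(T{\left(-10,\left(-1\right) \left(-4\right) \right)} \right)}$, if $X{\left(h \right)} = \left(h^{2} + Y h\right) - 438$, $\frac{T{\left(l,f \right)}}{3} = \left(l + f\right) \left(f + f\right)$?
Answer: $40758$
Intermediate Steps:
$T{\left(l,f \right)} = 6 f \left(f + l\right)$ ($T{\left(l,f \right)} = 3 \left(l + f\right) \left(f + f\right) = 3 \left(f + l\right) 2 f = 3 \cdot 2 f \left(f + l\right) = 6 f \left(f + l\right)$)
$X{\left(h \right)} = -438 + h^{2} + 424 h$ ($X{\left(h \right)} = \left(h^{2} + 424 h\right) - 438 = -438 + h^{2} + 424 h$)
$- X{\left(T{\left(-10,\left(-1\right) \left(-4\right) \right)} \right)} = - (-438 + \left(6 \left(\left(-1\right) \left(-4\right)\right) \left(\left(-1\right) \left(-4\right) - 10\right)\right)^{2} + 424 \cdot 6 \left(\left(-1\right) \left(-4\right)\right) \left(\left(-1\right) \left(-4\right) - 10\right)) = - (-438 + \left(6 \cdot 4 \left(4 - 10\right)\right)^{2} + 424 \cdot 6 \cdot 4 \left(4 - 10\right)) = - (-438 + \left(6 \cdot 4 \left(-6\right)\right)^{2} + 424 \cdot 6 \cdot 4 \left(-6\right)) = - (-438 + \left(-144\right)^{2} + 424 \left(-144\right)) = - (-438 + 20736 - 61056) = \left(-1\right) \left(-40758\right) = 40758$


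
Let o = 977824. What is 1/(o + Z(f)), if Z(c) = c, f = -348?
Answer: 1/977476 ≈ 1.0230e-6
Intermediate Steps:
1/(o + Z(f)) = 1/(977824 - 348) = 1/977476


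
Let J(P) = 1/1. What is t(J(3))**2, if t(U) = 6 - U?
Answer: 25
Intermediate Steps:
J(P) = 1
t(J(3))**2 = (6 - 1*1)**2 = (6 - 1)**2 = 5**2 = 25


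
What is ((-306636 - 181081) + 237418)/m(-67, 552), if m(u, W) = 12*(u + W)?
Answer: -83433/1940 ≈ -43.007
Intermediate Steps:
m(u, W) = 12*W + 12*u (m(u, W) = 12*(W + u) = 12*W + 12*u)
((-306636 - 181081) + 237418)/m(-67, 552) = ((-306636 - 181081) + 237418)/(12*552 + 12*(-67)) = (-487717 + 237418)/(6624 - 804) = -250299/5820 = -250299*1/5820 = -83433/1940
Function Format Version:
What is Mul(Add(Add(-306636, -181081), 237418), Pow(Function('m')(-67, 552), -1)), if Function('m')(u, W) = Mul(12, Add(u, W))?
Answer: Rational(-83433, 1940) ≈ -43.007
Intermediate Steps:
Function('m')(u, W) = Add(Mul(12, W), Mul(12, u)) (Function('m')(u, W) = Mul(12, Add(W, u)) = Add(Mul(12, W), Mul(12, u)))
Mul(Add(Add(-306636, -181081), 237418), Pow(Function('m')(-67, 552), -1)) = Mul(Add(Add(-306636, -181081), 237418), Pow(Add(Mul(12, 552), Mul(12, -67)), -1)) = Mul(Add(-487717, 237418), Pow(Add(6624, -804), -1)) = Mul(-250299, Pow(5820, -1)) = Mul(-250299, Rational(1, 5820)) = Rational(-83433, 1940)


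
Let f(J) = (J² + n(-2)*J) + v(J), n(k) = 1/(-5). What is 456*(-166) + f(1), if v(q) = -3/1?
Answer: -378491/5 ≈ -75698.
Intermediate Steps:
v(q) = -3 (v(q) = -3*1 = -3)
n(k) = -⅕
f(J) = -3 + J² - J/5 (f(J) = (J² - J/5) - 3 = -3 + J² - J/5)
456*(-166) + f(1) = 456*(-166) + (-3 + 1² - ⅕*1) = -75696 + (-3 + 1 - ⅕) = -75696 - 11/5 = -378491/5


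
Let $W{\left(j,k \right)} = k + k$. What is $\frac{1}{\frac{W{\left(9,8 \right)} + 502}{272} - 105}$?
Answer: $- \frac{136}{14021} \approx -0.0096997$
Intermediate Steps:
$W{\left(j,k \right)} = 2 k$
$\frac{1}{\frac{W{\left(9,8 \right)} + 502}{272} - 105} = \frac{1}{\frac{2 \cdot 8 + 502}{272} - 105} = \frac{1}{\left(16 + 502\right) \frac{1}{272} - 105} = \frac{1}{518 \cdot \frac{1}{272} - 105} = \frac{1}{\frac{259}{136} - 105} = \frac{1}{- \frac{14021}{136}} = - \frac{136}{14021}$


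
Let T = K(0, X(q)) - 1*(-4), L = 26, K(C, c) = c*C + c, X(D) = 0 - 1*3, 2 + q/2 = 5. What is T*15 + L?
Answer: 41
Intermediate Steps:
q = 6 (q = -4 + 2*5 = -4 + 10 = 6)
X(D) = -3 (X(D) = 0 - 3 = -3)
K(C, c) = c + C*c (K(C, c) = C*c + c = c + C*c)
T = 1 (T = -3*(1 + 0) - 1*(-4) = -3*1 + 4 = -3 + 4 = 1)
T*15 + L = 1*15 + 26 = 15 + 26 = 41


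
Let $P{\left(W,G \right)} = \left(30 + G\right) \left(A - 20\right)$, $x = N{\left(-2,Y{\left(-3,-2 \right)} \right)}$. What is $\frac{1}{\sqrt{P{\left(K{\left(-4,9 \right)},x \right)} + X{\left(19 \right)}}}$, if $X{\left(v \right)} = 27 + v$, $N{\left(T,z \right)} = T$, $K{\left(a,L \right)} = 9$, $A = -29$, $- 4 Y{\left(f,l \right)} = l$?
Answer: $- \frac{i \sqrt{1326}}{1326} \approx - 0.027462 i$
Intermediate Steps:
$Y{\left(f,l \right)} = - \frac{l}{4}$
$x = -2$
$P{\left(W,G \right)} = -1470 - 49 G$ ($P{\left(W,G \right)} = \left(30 + G\right) \left(-29 - 20\right) = \left(30 + G\right) \left(-49\right) = -1470 - 49 G$)
$\frac{1}{\sqrt{P{\left(K{\left(-4,9 \right)},x \right)} + X{\left(19 \right)}}} = \frac{1}{\sqrt{\left(-1470 - -98\right) + \left(27 + 19\right)}} = \frac{1}{\sqrt{\left(-1470 + 98\right) + 46}} = \frac{1}{\sqrt{-1372 + 46}} = \frac{1}{\sqrt{-1326}} = \frac{1}{i \sqrt{1326}} = - \frac{i \sqrt{1326}}{1326}$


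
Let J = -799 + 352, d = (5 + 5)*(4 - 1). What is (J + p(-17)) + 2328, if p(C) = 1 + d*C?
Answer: 1372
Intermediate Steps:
d = 30 (d = 10*3 = 30)
J = -447
p(C) = 1 + 30*C
(J + p(-17)) + 2328 = (-447 + (1 + 30*(-17))) + 2328 = (-447 + (1 - 510)) + 2328 = (-447 - 509) + 2328 = -956 + 2328 = 1372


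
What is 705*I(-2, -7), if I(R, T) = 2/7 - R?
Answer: 11280/7 ≈ 1611.4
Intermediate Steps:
I(R, T) = 2/7 - R (I(R, T) = 2*(1/7) - R = 2/7 - R)
705*I(-2, -7) = 705*(2/7 - 1*(-2)) = 705*(2/7 + 2) = 705*(16/7) = 11280/7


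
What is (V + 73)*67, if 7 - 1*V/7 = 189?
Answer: -80467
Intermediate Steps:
V = -1274 (V = 49 - 7*189 = 49 - 1323 = -1274)
(V + 73)*67 = (-1274 + 73)*67 = -1201*67 = -80467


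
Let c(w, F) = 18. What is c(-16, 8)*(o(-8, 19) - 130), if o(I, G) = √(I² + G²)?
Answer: -2340 + 90*√17 ≈ -1968.9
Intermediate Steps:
o(I, G) = √(G² + I²)
c(-16, 8)*(o(-8, 19) - 130) = 18*(√(19² + (-8)²) - 130) = 18*(√(361 + 64) - 130) = 18*(√425 - 130) = 18*(5*√17 - 130) = 18*(-130 + 5*√17) = -2340 + 90*√17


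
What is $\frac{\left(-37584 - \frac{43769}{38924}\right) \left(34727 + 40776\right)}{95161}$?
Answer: $- \frac{110458124457655}{3704046764} \approx -29821.0$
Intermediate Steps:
$\frac{\left(-37584 - \frac{43769}{38924}\right) \left(34727 + 40776\right)}{95161} = \left(-37584 - \frac{43769}{38924}\right) 75503 \cdot \frac{1}{95161} = \left(- \frac{1462963385}{38924}\right) 75503 \cdot \frac{1}{95161} = \left(- \frac{110458124457655}{38924}\right) \frac{1}{95161} = - \frac{110458124457655}{3704046764}$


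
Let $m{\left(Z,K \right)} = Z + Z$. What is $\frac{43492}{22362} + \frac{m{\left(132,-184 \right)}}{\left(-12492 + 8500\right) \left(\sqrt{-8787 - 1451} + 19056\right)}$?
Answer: $\frac{1970266128016754}{1013040783822153} + \frac{33 i \sqrt{10238}}{181207545626} \approx 1.9449 + 1.8427 \cdot 10^{-8} i$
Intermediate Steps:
$m{\left(Z,K \right)} = 2 Z$
$\frac{43492}{22362} + \frac{m{\left(132,-184 \right)}}{\left(-12492 + 8500\right) \left(\sqrt{-8787 - 1451} + 19056\right)} = \frac{43492}{22362} + \frac{2 \cdot 132}{\left(-12492 + 8500\right) \left(\sqrt{-8787 - 1451} + 19056\right)} = 43492 \cdot \frac{1}{22362} + \frac{264}{\left(-3992\right) \left(\sqrt{-10238} + 19056\right)} = \frac{21746}{11181} + \frac{264}{\left(-3992\right) \left(i \sqrt{10238} + 19056\right)} = \frac{21746}{11181} + \frac{264}{\left(-3992\right) \left(19056 + i \sqrt{10238}\right)} = \frac{21746}{11181} + \frac{264}{-76071552 - 3992 i \sqrt{10238}}$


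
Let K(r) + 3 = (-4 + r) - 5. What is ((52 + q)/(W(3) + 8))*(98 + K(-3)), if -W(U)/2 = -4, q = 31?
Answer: 6889/16 ≈ 430.56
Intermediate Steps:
W(U) = 8 (W(U) = -2*(-4) = 8)
K(r) = -12 + r (K(r) = -3 + ((-4 + r) - 5) = -3 + (-9 + r) = -12 + r)
((52 + q)/(W(3) + 8))*(98 + K(-3)) = ((52 + 31)/(8 + 8))*(98 + (-12 - 3)) = (83/16)*(98 - 15) = (83*(1/16))*83 = (83/16)*83 = 6889/16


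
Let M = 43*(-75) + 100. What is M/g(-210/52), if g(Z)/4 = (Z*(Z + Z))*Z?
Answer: 54925/9261 ≈ 5.9308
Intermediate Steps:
g(Z) = 8*Z**3 (g(Z) = 4*((Z*(Z + Z))*Z) = 4*((Z*(2*Z))*Z) = 4*((2*Z**2)*Z) = 4*(2*Z**3) = 8*Z**3)
M = -3125 (M = -3225 + 100 = -3125)
M/g(-210/52) = -3125/(8*(-210/52)**3) = -3125/(8*(-210*1/52)**3) = -3125/(8*(-105/26)**3) = -3125/(8*(-1157625/17576)) = -3125/(-1157625/2197) = -3125*(-2197/1157625) = 54925/9261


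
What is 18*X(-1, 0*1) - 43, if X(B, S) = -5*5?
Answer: -493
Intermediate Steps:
X(B, S) = -25
18*X(-1, 0*1) - 43 = 18*(-25) - 43 = -450 - 43 = -493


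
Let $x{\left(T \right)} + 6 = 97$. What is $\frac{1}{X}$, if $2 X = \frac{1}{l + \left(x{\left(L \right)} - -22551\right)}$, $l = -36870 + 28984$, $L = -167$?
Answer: $29512$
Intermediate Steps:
$l = -7886$
$x{\left(T \right)} = 91$ ($x{\left(T \right)} = -6 + 97 = 91$)
$X = \frac{1}{29512}$ ($X = \frac{1}{2 \left(-7886 + \left(91 - -22551\right)\right)} = \frac{1}{2 \left(-7886 + \left(91 + 22551\right)\right)} = \frac{1}{2 \left(-7886 + 22642\right)} = \frac{1}{2 \cdot 14756} = \frac{1}{2} \cdot \frac{1}{14756} = \frac{1}{29512} \approx 3.3885 \cdot 10^{-5}$)
$\frac{1}{X} = \frac{1}{\frac{1}{29512}} = 29512$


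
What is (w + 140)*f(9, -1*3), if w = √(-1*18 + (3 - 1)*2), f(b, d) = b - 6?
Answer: 420 + 3*I*√14 ≈ 420.0 + 11.225*I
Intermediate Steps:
f(b, d) = -6 + b
w = I*√14 (w = √(-18 + 2*2) = √(-18 + 4) = √(-14) = I*√14 ≈ 3.7417*I)
(w + 140)*f(9, -1*3) = (I*√14 + 140)*(-6 + 9) = (140 + I*√14)*3 = 420 + 3*I*√14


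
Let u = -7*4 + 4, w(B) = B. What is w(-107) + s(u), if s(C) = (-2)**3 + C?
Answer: -139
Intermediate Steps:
u = -24 (u = -28 + 4 = -24)
s(C) = -8 + C
w(-107) + s(u) = -107 + (-8 - 24) = -107 - 32 = -139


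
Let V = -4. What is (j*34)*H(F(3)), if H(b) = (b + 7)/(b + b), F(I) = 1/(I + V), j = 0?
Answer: 0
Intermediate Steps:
F(I) = 1/(-4 + I) (F(I) = 1/(I - 4) = 1/(-4 + I))
H(b) = (7 + b)/(2*b) (H(b) = (7 + b)/((2*b)) = (7 + b)*(1/(2*b)) = (7 + b)/(2*b))
(j*34)*H(F(3)) = (0*34)*((7 + 1/(-4 + 3))/(2*(1/(-4 + 3)))) = 0*((7 + 1/(-1))/(2*(1/(-1)))) = 0*((½)*(7 - 1)/(-1)) = 0*((½)*(-1)*6) = 0*(-3) = 0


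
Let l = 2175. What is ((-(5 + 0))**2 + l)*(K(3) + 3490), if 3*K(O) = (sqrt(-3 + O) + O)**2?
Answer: 7684600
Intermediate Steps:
K(O) = (O + sqrt(-3 + O))**2/3 (K(O) = (sqrt(-3 + O) + O)**2/3 = (O + sqrt(-3 + O))**2/3)
((-(5 + 0))**2 + l)*(K(3) + 3490) = ((-(5 + 0))**2 + 2175)*((3 + sqrt(-3 + 3))**2/3 + 3490) = ((-1*5)**2 + 2175)*((3 + sqrt(0))**2/3 + 3490) = ((-5)**2 + 2175)*((3 + 0)**2/3 + 3490) = (25 + 2175)*((1/3)*3**2 + 3490) = 2200*((1/3)*9 + 3490) = 2200*(3 + 3490) = 2200*3493 = 7684600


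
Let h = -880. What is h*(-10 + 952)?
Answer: -828960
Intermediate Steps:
h*(-10 + 952) = -880*(-10 + 952) = -880*942 = -828960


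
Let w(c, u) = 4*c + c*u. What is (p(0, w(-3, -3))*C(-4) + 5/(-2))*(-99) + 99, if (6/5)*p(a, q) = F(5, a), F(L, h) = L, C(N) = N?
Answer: 3993/2 ≈ 1996.5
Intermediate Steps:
p(a, q) = 25/6 (p(a, q) = (5/6)*5 = 25/6)
(p(0, w(-3, -3))*C(-4) + 5/(-2))*(-99) + 99 = ((25/6)*(-4) + 5/(-2))*(-99) + 99 = (-50/3 + 5*(-1/2))*(-99) + 99 = (-50/3 - 5/2)*(-99) + 99 = -115/6*(-99) + 99 = 3795/2 + 99 = 3993/2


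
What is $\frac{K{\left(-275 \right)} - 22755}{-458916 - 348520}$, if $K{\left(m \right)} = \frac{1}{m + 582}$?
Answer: $\frac{1746446}{61970713} \approx 0.028182$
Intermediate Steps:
$K{\left(m \right)} = \frac{1}{582 + m}$
$\frac{K{\left(-275 \right)} - 22755}{-458916 - 348520} = \frac{\frac{1}{582 - 275} - 22755}{-458916 - 348520} = \frac{\frac{1}{307} + \left(-186465 + 163710\right)}{-458916 - 348520} = \frac{\frac{1}{307} - 22755}{-458916 - 348520} = - \frac{6985784}{307 \left(-807436\right)} = \left(- \frac{6985784}{307}\right) \left(- \frac{1}{807436}\right) = \frac{1746446}{61970713}$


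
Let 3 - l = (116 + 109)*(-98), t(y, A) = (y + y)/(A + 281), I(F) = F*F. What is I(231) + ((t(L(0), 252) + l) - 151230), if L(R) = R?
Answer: -75816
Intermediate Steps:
I(F) = F²
t(y, A) = 2*y/(281 + A) (t(y, A) = (2*y)/(281 + A) = 2*y/(281 + A))
l = 22053 (l = 3 - (116 + 109)*(-98) = 3 - 225*(-98) = 3 - 1*(-22050) = 3 + 22050 = 22053)
I(231) + ((t(L(0), 252) + l) - 151230) = 231² + ((2*0/(281 + 252) + 22053) - 151230) = 53361 + ((2*0/533 + 22053) - 151230) = 53361 + ((2*0*(1/533) + 22053) - 151230) = 53361 + ((0 + 22053) - 151230) = 53361 + (22053 - 151230) = 53361 - 129177 = -75816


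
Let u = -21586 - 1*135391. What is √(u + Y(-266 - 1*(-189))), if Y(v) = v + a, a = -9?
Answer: I*√157063 ≈ 396.31*I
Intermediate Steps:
Y(v) = -9 + v (Y(v) = v - 9 = -9 + v)
u = -156977 (u = -21586 - 135391 = -156977)
√(u + Y(-266 - 1*(-189))) = √(-156977 + (-9 + (-266 - 1*(-189)))) = √(-156977 + (-9 + (-266 + 189))) = √(-156977 + (-9 - 77)) = √(-156977 - 86) = √(-157063) = I*√157063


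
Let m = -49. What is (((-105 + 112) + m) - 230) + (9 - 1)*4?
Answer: -240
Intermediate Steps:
(((-105 + 112) + m) - 230) + (9 - 1)*4 = (((-105 + 112) - 49) - 230) + (9 - 1)*4 = ((7 - 49) - 230) + 8*4 = (-42 - 230) + 32 = -272 + 32 = -240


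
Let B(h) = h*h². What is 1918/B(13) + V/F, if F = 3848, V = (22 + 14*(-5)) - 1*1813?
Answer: 253219/650312 ≈ 0.38938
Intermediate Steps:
B(h) = h³
V = -1861 (V = (22 - 70) - 1813 = -48 - 1813 = -1861)
1918/B(13) + V/F = 1918/(13³) - 1861/3848 = 1918/2197 - 1861*1/3848 = 1918*(1/2197) - 1861/3848 = 1918/2197 - 1861/3848 = 253219/650312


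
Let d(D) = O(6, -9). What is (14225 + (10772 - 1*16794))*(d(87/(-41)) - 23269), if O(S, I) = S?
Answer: -190826389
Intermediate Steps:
d(D) = 6
(14225 + (10772 - 1*16794))*(d(87/(-41)) - 23269) = (14225 + (10772 - 1*16794))*(6 - 23269) = (14225 + (10772 - 16794))*(-23263) = (14225 - 6022)*(-23263) = 8203*(-23263) = -190826389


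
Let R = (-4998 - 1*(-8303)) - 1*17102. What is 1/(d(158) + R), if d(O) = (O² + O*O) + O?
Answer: 1/36289 ≈ 2.7557e-5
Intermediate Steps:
d(O) = O + 2*O² (d(O) = (O² + O²) + O = 2*O² + O = O + 2*O²)
R = -13797 (R = (-4998 + 8303) - 17102 = 3305 - 17102 = -13797)
1/(d(158) + R) = 1/(158*(1 + 2*158) - 13797) = 1/(158*(1 + 316) - 13797) = 1/(158*317 - 13797) = 1/(50086 - 13797) = 1/36289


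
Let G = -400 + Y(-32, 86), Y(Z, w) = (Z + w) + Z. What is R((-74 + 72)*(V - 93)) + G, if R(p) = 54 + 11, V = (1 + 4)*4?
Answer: -313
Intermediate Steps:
V = 20 (V = 5*4 = 20)
Y(Z, w) = w + 2*Z
R(p) = 65
G = -378 (G = -400 + (86 + 2*(-32)) = -400 + (86 - 64) = -400 + 22 = -378)
R((-74 + 72)*(V - 93)) + G = 65 - 378 = -313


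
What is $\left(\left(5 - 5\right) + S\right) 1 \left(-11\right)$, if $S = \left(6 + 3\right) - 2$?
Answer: $-77$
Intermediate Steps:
$S = 7$ ($S = 9 - 2 = 7$)
$\left(\left(5 - 5\right) + S\right) 1 \left(-11\right) = \left(\left(5 - 5\right) + 7\right) 1 \left(-11\right) = \left(0 + 7\right) 1 \left(-11\right) = 7 \cdot 1 \left(-11\right) = 7 \left(-11\right) = -77$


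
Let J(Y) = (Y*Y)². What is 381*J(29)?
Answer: 269474061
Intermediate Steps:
J(Y) = Y⁴ (J(Y) = (Y²)² = Y⁴)
381*J(29) = 381*29⁴ = 381*707281 = 269474061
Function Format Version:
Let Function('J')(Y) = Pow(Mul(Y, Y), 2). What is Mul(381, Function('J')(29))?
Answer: 269474061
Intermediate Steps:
Function('J')(Y) = Pow(Y, 4) (Function('J')(Y) = Pow(Pow(Y, 2), 2) = Pow(Y, 4))
Mul(381, Function('J')(29)) = Mul(381, Pow(29, 4)) = Mul(381, 707281) = 269474061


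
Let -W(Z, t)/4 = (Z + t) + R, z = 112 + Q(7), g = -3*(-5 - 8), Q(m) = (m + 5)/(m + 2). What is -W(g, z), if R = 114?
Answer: 3196/3 ≈ 1065.3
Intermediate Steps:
Q(m) = (5 + m)/(2 + m)
g = 39 (g = -3*(-13) = 39)
z = 340/3 (z = 112 + (5 + 7)/(2 + 7) = 112 + 12/9 = 112 + (⅑)*12 = 112 + 4/3 = 340/3 ≈ 113.33)
W(Z, t) = -456 - 4*Z - 4*t (W(Z, t) = -4*((Z + t) + 114) = -4*(114 + Z + t) = -456 - 4*Z - 4*t)
-W(g, z) = -(-456 - 4*39 - 4*340/3) = -(-456 - 156 - 1360/3) = -1*(-3196/3) = 3196/3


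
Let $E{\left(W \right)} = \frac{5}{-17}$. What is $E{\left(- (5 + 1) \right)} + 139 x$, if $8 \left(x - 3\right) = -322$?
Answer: $- \frac{352107}{68} \approx -5178.0$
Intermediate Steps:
$x = - \frac{149}{4}$ ($x = 3 + \frac{1}{8} \left(-322\right) = 3 - \frac{161}{4} = - \frac{149}{4} \approx -37.25$)
$E{\left(W \right)} = - \frac{5}{17}$ ($E{\left(W \right)} = 5 \left(- \frac{1}{17}\right) = - \frac{5}{17}$)
$E{\left(- (5 + 1) \right)} + 139 x = - \frac{5}{17} + 139 \left(- \frac{149}{4}\right) = - \frac{5}{17} - \frac{20711}{4} = - \frac{352107}{68}$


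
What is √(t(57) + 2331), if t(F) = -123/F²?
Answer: 4*√473331/57 ≈ 48.280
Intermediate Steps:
t(F) = -123/F²
√(t(57) + 2331) = √(-123/57² + 2331) = √(-123*1/3249 + 2331) = √(-41/1083 + 2331) = √(2524432/1083) = 4*√473331/57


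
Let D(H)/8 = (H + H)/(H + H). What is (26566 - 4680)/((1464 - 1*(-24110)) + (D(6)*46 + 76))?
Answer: 10943/13009 ≈ 0.84119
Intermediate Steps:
D(H) = 8 (D(H) = 8*((H + H)/(H + H)) = 8*((2*H)/((2*H))) = 8*((2*H)*(1/(2*H))) = 8*1 = 8)
(26566 - 4680)/((1464 - 1*(-24110)) + (D(6)*46 + 76)) = (26566 - 4680)/((1464 - 1*(-24110)) + (8*46 + 76)) = 21886/((1464 + 24110) + (368 + 76)) = 21886/(25574 + 444) = 21886/26018 = 21886*(1/26018) = 10943/13009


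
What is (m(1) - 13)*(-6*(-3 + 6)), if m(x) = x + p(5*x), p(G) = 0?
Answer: 216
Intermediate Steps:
m(x) = x (m(x) = x + 0 = x)
(m(1) - 13)*(-6*(-3 + 6)) = (1 - 13)*(-6*(-3 + 6)) = -(-72)*3 = -12*(-18) = 216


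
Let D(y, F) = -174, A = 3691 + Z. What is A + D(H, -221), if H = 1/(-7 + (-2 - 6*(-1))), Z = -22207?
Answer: -18690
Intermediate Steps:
H = -⅓ (H = 1/(-7 + (-2 + 6)) = 1/(-7 + 4) = 1/(-3) = -⅓ ≈ -0.33333)
A = -18516 (A = 3691 - 22207 = -18516)
A + D(H, -221) = -18516 - 174 = -18690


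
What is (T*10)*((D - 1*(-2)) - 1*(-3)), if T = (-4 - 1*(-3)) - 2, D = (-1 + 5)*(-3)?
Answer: 210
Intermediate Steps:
D = -12 (D = 4*(-3) = -12)
T = -3 (T = (-4 + 3) - 2 = -1 - 2 = -3)
(T*10)*((D - 1*(-2)) - 1*(-3)) = (-3*10)*((-12 - 1*(-2)) - 1*(-3)) = -30*((-12 + 2) + 3) = -30*(-10 + 3) = -30*(-7) = 210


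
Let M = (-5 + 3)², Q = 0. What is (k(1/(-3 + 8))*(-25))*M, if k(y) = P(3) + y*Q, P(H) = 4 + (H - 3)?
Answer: -400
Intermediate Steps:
M = 4 (M = (-2)² = 4)
P(H) = 1 + H (P(H) = 4 + (-3 + H) = 1 + H)
k(y) = 4 (k(y) = (1 + 3) + y*0 = 4 + 0 = 4)
(k(1/(-3 + 8))*(-25))*M = (4*(-25))*4 = -100*4 = -400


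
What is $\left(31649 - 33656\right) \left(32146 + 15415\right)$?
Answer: $-95454927$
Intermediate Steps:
$\left(31649 - 33656\right) \left(32146 + 15415\right) = \left(-2007\right) 47561 = -95454927$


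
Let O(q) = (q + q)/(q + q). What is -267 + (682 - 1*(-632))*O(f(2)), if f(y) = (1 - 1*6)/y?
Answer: 1047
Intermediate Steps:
f(y) = -5/y (f(y) = (1 - 6)/y = -5/y)
O(q) = 1 (O(q) = (2*q)/((2*q)) = (2*q)*(1/(2*q)) = 1)
-267 + (682 - 1*(-632))*O(f(2)) = -267 + (682 - 1*(-632))*1 = -267 + (682 + 632)*1 = -267 + 1314*1 = -267 + 1314 = 1047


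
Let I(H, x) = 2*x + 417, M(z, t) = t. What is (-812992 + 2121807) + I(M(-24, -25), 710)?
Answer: 1310652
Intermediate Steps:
I(H, x) = 417 + 2*x
(-812992 + 2121807) + I(M(-24, -25), 710) = (-812992 + 2121807) + (417 + 2*710) = 1308815 + (417 + 1420) = 1308815 + 1837 = 1310652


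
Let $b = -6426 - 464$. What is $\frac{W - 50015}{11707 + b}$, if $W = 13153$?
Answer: $- \frac{36862}{4817} \approx -7.6525$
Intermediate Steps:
$b = -6890$ ($b = -6426 - 464 = -6890$)
$\frac{W - 50015}{11707 + b} = \frac{13153 - 50015}{11707 - 6890} = - \frac{36862}{4817}$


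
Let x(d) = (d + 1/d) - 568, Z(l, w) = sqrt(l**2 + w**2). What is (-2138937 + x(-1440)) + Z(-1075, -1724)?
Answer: -3082960801/1440 + sqrt(4127801) ≈ -2.1389e+6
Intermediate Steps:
x(d) = -568 + d + 1/d
(-2138937 + x(-1440)) + Z(-1075, -1724) = (-2138937 + (-568 - 1440 + 1/(-1440))) + sqrt((-1075)**2 + (-1724)**2) = (-2138937 + (-568 - 1440 - 1/1440)) + sqrt(1155625 + 2972176) = (-2138937 - 2891521/1440) + sqrt(4127801) = -3082960801/1440 + sqrt(4127801)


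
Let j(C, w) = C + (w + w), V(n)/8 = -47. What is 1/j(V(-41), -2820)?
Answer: -1/6016 ≈ -0.00016622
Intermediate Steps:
V(n) = -376 (V(n) = 8*(-47) = -376)
j(C, w) = C + 2*w
1/j(V(-41), -2820) = 1/(-376 + 2*(-2820)) = 1/(-376 - 5640) = 1/(-6016) = -1/6016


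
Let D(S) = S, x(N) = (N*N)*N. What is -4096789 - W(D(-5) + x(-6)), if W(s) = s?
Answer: -4096568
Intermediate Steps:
x(N) = N**3 (x(N) = N**2*N = N**3)
-4096789 - W(D(-5) + x(-6)) = -4096789 - (-5 + (-6)**3) = -4096789 - (-5 - 216) = -4096789 - 1*(-221) = -4096789 + 221 = -4096568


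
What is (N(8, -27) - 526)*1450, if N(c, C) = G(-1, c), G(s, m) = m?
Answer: -751100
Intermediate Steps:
N(c, C) = c
(N(8, -27) - 526)*1450 = (8 - 526)*1450 = -518*1450 = -751100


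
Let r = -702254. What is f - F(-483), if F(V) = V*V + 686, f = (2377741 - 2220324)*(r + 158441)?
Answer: -85605644996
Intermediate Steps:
f = -85605411021 (f = (2377741 - 2220324)*(-702254 + 158441) = 157417*(-543813) = -85605411021)
F(V) = 686 + V**2 (F(V) = V**2 + 686 = 686 + V**2)
f - F(-483) = -85605411021 - (686 + (-483)**2) = -85605411021 - (686 + 233289) = -85605411021 - 1*233975 = -85605411021 - 233975 = -85605644996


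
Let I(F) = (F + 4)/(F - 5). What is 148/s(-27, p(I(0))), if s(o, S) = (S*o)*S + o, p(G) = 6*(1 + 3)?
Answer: -148/15579 ≈ -0.0095000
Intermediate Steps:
I(F) = (4 + F)/(-5 + F)
p(G) = 24 (p(G) = 6*4 = 24)
s(o, S) = o + o*S² (s(o, S) = o*S² + o = o + o*S²)
148/s(-27, p(I(0))) = 148/((-27*(1 + 24²))) = 148/((-27*(1 + 576))) = 148/((-27*577)) = 148/(-15579) = 148*(-1/15579) = -148/15579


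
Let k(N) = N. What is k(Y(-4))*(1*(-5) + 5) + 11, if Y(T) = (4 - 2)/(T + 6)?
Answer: 11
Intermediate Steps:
Y(T) = 2/(6 + T)
k(Y(-4))*(1*(-5) + 5) + 11 = (2/(6 - 4))*(1*(-5) + 5) + 11 = (2/2)*(-5 + 5) + 11 = (2*(½))*0 + 11 = 1*0 + 11 = 0 + 11 = 11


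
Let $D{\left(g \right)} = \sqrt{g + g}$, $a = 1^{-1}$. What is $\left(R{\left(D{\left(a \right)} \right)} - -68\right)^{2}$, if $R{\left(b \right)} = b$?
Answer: $\left(68 + \sqrt{2}\right)^{2} \approx 4818.3$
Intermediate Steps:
$a = 1$
$D{\left(g \right)} = \sqrt{2} \sqrt{g}$ ($D{\left(g \right)} = \sqrt{2 g} = \sqrt{2} \sqrt{g}$)
$\left(R{\left(D{\left(a \right)} \right)} - -68\right)^{2} = \left(\sqrt{2} \sqrt{1} - -68\right)^{2} = \left(\sqrt{2} \cdot 1 + 68\right)^{2} = \left(\sqrt{2} + 68\right)^{2} = \left(68 + \sqrt{2}\right)^{2}$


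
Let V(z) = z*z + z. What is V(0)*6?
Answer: 0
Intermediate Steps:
V(z) = z + z² (V(z) = z² + z = z + z²)
V(0)*6 = (0*(1 + 0))*6 = (0*1)*6 = 0*6 = 0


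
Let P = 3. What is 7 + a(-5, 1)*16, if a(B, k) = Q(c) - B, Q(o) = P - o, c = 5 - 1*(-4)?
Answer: -9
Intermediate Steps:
c = 9 (c = 5 + 4 = 9)
Q(o) = 3 - o
a(B, k) = -6 - B (a(B, k) = (3 - 1*9) - B = (3 - 9) - B = -6 - B)
7 + a(-5, 1)*16 = 7 + (-6 - 1*(-5))*16 = 7 + (-6 + 5)*16 = 7 - 1*16 = 7 - 16 = -9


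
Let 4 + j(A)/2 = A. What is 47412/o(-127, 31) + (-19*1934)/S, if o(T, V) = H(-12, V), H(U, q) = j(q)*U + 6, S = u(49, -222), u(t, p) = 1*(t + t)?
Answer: -2353109/5243 ≈ -448.81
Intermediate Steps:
j(A) = -8 + 2*A
u(t, p) = 2*t (u(t, p) = 1*(2*t) = 2*t)
S = 98 (S = 2*49 = 98)
H(U, q) = 6 + U*(-8 + 2*q) (H(U, q) = (-8 + 2*q)*U + 6 = U*(-8 + 2*q) + 6 = 6 + U*(-8 + 2*q))
o(T, V) = 102 - 24*V (o(T, V) = 6 + 2*(-12)*(-4 + V) = 6 + (96 - 24*V) = 102 - 24*V)
47412/o(-127, 31) + (-19*1934)/S = 47412/(102 - 24*31) - 19*1934/98 = 47412/(102 - 744) - 36746*1/98 = 47412/(-642) - 18373/49 = 47412*(-1/642) - 18373/49 = -7902/107 - 18373/49 = -2353109/5243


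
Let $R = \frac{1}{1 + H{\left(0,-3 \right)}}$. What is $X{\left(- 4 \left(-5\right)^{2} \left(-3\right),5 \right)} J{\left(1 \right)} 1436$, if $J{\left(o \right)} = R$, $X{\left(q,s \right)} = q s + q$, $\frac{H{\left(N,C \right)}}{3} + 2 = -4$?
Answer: $- \frac{2584800}{17} \approx -1.5205 \cdot 10^{5}$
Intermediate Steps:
$H{\left(N,C \right)} = -18$ ($H{\left(N,C \right)} = -6 + 3 \left(-4\right) = -6 - 12 = -18$)
$X{\left(q,s \right)} = q + q s$
$R = - \frac{1}{17}$ ($R = \frac{1}{1 - 18} = \frac{1}{-17} = - \frac{1}{17} \approx -0.058824$)
$J{\left(o \right)} = - \frac{1}{17}$
$X{\left(- 4 \left(-5\right)^{2} \left(-3\right),5 \right)} J{\left(1 \right)} 1436 = - 4 \left(-5\right)^{2} \left(-3\right) \left(1 + 5\right) \left(- \frac{1}{17}\right) 1436 = \left(-4\right) 25 \left(-3\right) 6 \left(- \frac{1}{17}\right) 1436 = \left(-100\right) \left(-3\right) 6 \left(- \frac{1}{17}\right) 1436 = 300 \cdot 6 \left(- \frac{1}{17}\right) 1436 = 1800 \left(- \frac{1}{17}\right) 1436 = \left(- \frac{1800}{17}\right) 1436 = - \frac{2584800}{17}$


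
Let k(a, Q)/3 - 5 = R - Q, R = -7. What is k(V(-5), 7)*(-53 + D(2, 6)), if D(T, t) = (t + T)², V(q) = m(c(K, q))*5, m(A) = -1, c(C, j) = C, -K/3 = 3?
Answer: -297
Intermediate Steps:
K = -9 (K = -3*3 = -9)
V(q) = -5 (V(q) = -1*5 = -5)
D(T, t) = (T + t)²
k(a, Q) = -6 - 3*Q (k(a, Q) = 15 + 3*(-7 - Q) = 15 + (-21 - 3*Q) = -6 - 3*Q)
k(V(-5), 7)*(-53 + D(2, 6)) = (-6 - 3*7)*(-53 + (2 + 6)²) = (-6 - 21)*(-53 + 8²) = -27*(-53 + 64) = -27*11 = -297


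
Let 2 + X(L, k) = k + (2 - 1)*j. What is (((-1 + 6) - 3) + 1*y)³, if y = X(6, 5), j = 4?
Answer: 729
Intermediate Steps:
X(L, k) = 2 + k (X(L, k) = -2 + (k + (2 - 1)*4) = -2 + (k + 1*4) = -2 + (k + 4) = -2 + (4 + k) = 2 + k)
y = 7 (y = 2 + 5 = 7)
(((-1 + 6) - 3) + 1*y)³ = (((-1 + 6) - 3) + 1*7)³ = ((5 - 3) + 7)³ = (2 + 7)³ = 9³ = 729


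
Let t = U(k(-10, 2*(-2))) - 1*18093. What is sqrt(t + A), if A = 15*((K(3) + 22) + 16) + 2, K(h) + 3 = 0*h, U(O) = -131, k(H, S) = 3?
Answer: I*sqrt(17697) ≈ 133.03*I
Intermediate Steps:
K(h) = -3 (K(h) = -3 + 0*h = -3 + 0 = -3)
t = -18224 (t = -131 - 1*18093 = -131 - 18093 = -18224)
A = 527 (A = 15*((-3 + 22) + 16) + 2 = 15*(19 + 16) + 2 = 15*35 + 2 = 525 + 2 = 527)
sqrt(t + A) = sqrt(-18224 + 527) = sqrt(-17697) = I*sqrt(17697)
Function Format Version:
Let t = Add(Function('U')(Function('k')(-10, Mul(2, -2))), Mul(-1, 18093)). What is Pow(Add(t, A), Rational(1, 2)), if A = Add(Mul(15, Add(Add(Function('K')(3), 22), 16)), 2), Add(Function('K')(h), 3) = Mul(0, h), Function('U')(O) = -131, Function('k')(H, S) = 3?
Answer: Mul(I, Pow(17697, Rational(1, 2))) ≈ Mul(133.03, I)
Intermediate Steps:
Function('K')(h) = -3 (Function('K')(h) = Add(-3, Mul(0, h)) = Add(-3, 0) = -3)
t = -18224 (t = Add(-131, Mul(-1, 18093)) = Add(-131, -18093) = -18224)
A = 527 (A = Add(Mul(15, Add(Add(-3, 22), 16)), 2) = Add(Mul(15, Add(19, 16)), 2) = Add(Mul(15, 35), 2) = Add(525, 2) = 527)
Pow(Add(t, A), Rational(1, 2)) = Pow(Add(-18224, 527), Rational(1, 2)) = Pow(-17697, Rational(1, 2)) = Mul(I, Pow(17697, Rational(1, 2)))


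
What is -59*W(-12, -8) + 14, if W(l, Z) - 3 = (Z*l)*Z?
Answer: 45149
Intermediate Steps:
W(l, Z) = 3 + l*Z² (W(l, Z) = 3 + (Z*l)*Z = 3 + l*Z²)
-59*W(-12, -8) + 14 = -59*(3 - 12*(-8)²) + 14 = -59*(3 - 12*64) + 14 = -59*(3 - 768) + 14 = -59*(-765) + 14 = 45135 + 14 = 45149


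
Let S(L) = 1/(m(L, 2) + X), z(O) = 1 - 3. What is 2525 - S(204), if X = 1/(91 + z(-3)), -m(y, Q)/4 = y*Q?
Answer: 366748764/145247 ≈ 2525.0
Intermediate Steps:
z(O) = -2
m(y, Q) = -4*Q*y (m(y, Q) = -4*y*Q = -4*Q*y)
X = 1/89 (X = 1/(91 - 2) = 1/89 ≈ 0.011236)
S(L) = 1/(1/89 - 8*L) (S(L) = 1/(-4*2*L + 1/89) = 1/(-8*L + 1/89) = 1/(1/89 - 8*L))
2525 - S(204) = 2525 - (-89)/(-1 + 712*204) = 2525 - (-89)/(-1 + 145248) = 2525 - (-89)/145247 = 2525 - 1*(-89/145247) = 2525 + 89/145247 = 366748764/145247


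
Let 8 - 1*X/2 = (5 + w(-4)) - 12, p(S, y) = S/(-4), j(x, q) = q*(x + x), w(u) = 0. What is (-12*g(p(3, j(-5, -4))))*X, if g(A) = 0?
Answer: 0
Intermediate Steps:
j(x, q) = 2*q*x (j(x, q) = q*(2*x) = 2*q*x)
p(S, y) = -S/4 (p(S, y) = S*(-1/4) = -S/4)
X = 30 (X = 16 - 2*((5 + 0) - 12) = 16 - 2*(5 - 12) = 16 - 2*(-7) = 16 + 14 = 30)
(-12*g(p(3, j(-5, -4))))*X = -12*0*30 = 0*30 = 0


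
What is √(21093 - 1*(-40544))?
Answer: √61637 ≈ 248.27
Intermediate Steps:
√(21093 - 1*(-40544)) = √(21093 + 40544) = √61637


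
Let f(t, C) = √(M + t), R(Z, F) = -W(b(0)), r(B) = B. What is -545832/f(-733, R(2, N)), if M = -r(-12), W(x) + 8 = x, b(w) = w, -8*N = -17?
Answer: 77976*I*√721/103 ≈ 20328.0*I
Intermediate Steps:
N = 17/8 (N = -⅛*(-17) = 17/8 ≈ 2.1250)
W(x) = -8 + x
M = 12 (M = -1*(-12) = 12)
R(Z, F) = 8 (R(Z, F) = -(-8 + 0) = -1*(-8) = 8)
f(t, C) = √(12 + t)
-545832/f(-733, R(2, N)) = -545832/√(12 - 733) = -545832*(-I*√721/721) = -(-77976)*I*√721/103 = 77976*I*√721/103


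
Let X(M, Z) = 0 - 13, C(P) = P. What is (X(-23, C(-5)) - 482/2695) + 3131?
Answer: 8402528/2695 ≈ 3117.8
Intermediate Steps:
X(M, Z) = -13
(X(-23, C(-5)) - 482/2695) + 3131 = (-13 - 482/2695) + 3131 = -35517/2695 + 3131 = 8402528/2695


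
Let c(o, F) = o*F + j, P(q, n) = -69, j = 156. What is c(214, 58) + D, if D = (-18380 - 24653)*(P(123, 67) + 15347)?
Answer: -657445606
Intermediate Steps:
D = -657458174 (D = (-18380 - 24653)*(-69 + 15347) = -43033*15278 = -657458174)
c(o, F) = 156 + F*o (c(o, F) = o*F + 156 = F*o + 156 = 156 + F*o)
c(214, 58) + D = (156 + 58*214) - 657458174 = (156 + 12412) - 657458174 = 12568 - 657458174 = -657445606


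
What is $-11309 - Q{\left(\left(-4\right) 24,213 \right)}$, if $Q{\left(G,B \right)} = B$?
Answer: $-11522$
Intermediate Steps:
$-11309 - Q{\left(\left(-4\right) 24,213 \right)} = -11309 - 213 = -11522$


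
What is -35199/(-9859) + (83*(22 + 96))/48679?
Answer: 1810011167/479926261 ≈ 3.7714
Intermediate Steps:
-35199/(-9859) + (83*(22 + 96))/48679 = -35199*(-1/9859) + (83*118)*(1/48679) = 35199/9859 + 9794*(1/48679) = 35199/9859 + 9794/48679 = 1810011167/479926261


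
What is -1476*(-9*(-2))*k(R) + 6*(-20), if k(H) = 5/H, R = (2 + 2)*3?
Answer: -11190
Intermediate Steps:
R = 12 (R = 4*3 = 12)
-1476*(-9*(-2))*k(R) + 6*(-20) = -1476*(-9*(-2))*5/12 + 6*(-20) = -26568*5*(1/12) - 120 = -26568*5/12 - 120 = -1476*15/2 - 120 = -11070 - 120 = -11190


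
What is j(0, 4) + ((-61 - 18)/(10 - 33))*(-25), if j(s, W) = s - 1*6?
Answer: -2113/23 ≈ -91.870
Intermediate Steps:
j(s, W) = -6 + s (j(s, W) = s - 6 = -6 + s)
j(0, 4) + ((-61 - 18)/(10 - 33))*(-25) = (-6 + 0) + ((-61 - 18)/(10 - 33))*(-25) = -6 - 79/(-23)*(-25) = -6 - 79*(-1/23)*(-25) = -6 + (79/23)*(-25) = -6 - 1975/23 = -2113/23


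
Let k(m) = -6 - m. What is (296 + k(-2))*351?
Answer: 102492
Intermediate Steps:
(296 + k(-2))*351 = (296 + (-6 - 1*(-2)))*351 = (296 + (-6 + 2))*351 = (296 - 4)*351 = 292*351 = 102492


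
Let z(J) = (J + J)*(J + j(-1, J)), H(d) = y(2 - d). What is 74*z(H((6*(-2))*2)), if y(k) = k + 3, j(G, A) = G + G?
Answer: 115884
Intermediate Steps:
j(G, A) = 2*G
y(k) = 3 + k
H(d) = 5 - d (H(d) = 3 + (2 - d) = 5 - d)
z(J) = 2*J*(-2 + J) (z(J) = (J + J)*(J + 2*(-1)) = (2*J)*(J - 2) = (2*J)*(-2 + J) = 2*J*(-2 + J))
74*z(H((6*(-2))*2)) = 74*(2*(5 - 6*(-2)*2)*(-2 + (5 - 6*(-2)*2))) = 74*(2*(5 - (-12)*2)*(-2 + (5 - (-12)*2))) = 74*(2*(5 - 1*(-24))*(-2 + (5 - 1*(-24)))) = 74*(2*(5 + 24)*(-2 + (5 + 24))) = 74*(2*29*(-2 + 29)) = 74*(2*29*27) = 74*1566 = 115884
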